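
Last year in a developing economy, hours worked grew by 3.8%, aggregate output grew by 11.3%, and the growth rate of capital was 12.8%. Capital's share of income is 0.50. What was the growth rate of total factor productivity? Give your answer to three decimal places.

Labor's share = 1 − 0.5 = 0.5.
Capital: 0.5 × 12.8 = 6.4 pp.
Hours worked: 0.5 × 3.8 = 1.9 pp.
TFP growth = 11.3 − 8.3 = 3%.

3.000%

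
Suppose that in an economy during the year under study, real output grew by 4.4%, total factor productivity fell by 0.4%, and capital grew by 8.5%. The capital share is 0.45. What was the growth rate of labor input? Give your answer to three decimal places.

Labor input grew 1.773%.

Labor's share = 1 − 0.45 = 0.55.
gY = gA + 0.45×8.5 + 0.55×g.
0.55×g = 4.4 + 0.4 − 3.825 = 0.975.
g = 0.975 / 0.55 = 1.77273%.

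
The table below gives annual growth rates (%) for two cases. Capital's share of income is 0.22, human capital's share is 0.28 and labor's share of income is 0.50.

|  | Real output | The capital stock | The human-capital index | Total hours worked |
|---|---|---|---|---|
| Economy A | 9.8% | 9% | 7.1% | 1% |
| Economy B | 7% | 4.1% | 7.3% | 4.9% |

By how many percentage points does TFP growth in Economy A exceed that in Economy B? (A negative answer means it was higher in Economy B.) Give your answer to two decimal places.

3.73 percentage points

Labor's share = 1 − 0.22 − 0.28 = 0.5.
Economy A: TFP = 9.8 − 1.98 − 1.988 − 0.5 = 5.332%.
Economy B: TFP = 7 − 0.902 − 2.044 − 2.45 = 1.604%.
Difference = 5.332 − (1.604) = 3.728 pp.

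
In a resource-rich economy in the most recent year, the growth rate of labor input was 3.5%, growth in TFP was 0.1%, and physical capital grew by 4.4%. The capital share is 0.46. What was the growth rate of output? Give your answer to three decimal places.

4.014%

Labor's share = 1 − 0.46 = 0.54.
Physical capital: 0.46 × 4.4 = 2.024 pp.
Labor input: 0.54 × 3.5 = 1.89 pp.
Output growth = 0.1 + 3.914 = 4.014%.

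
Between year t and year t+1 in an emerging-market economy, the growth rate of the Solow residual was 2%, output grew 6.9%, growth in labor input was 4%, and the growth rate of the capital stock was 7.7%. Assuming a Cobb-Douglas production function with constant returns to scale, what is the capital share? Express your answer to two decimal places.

The capital share is 0.24.

gY = gA + α·gK + (1−α)·gL, so gY − gA − gL = α(gK − gL).
6.9 − 2 − 4 = α × (7.7 − 4).
0.9 = 3.7 α, so α = 0.2432.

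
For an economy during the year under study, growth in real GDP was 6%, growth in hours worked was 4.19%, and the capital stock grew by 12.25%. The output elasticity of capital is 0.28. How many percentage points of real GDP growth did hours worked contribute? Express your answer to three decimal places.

Labor's share = 1 − 0.28 = 0.72.
Contribution = share × growth = 0.72 × 4.19 = 3.0168 pp.

3.017 pp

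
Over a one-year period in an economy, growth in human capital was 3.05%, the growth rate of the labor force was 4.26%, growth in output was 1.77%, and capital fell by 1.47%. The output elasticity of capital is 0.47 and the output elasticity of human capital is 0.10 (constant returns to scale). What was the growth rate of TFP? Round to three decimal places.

0.324%

Labor's share = 1 − 0.47 − 0.1 = 0.43.
Capital: 0.47 × (-1.47) = -0.6909 pp.
Human capital: 0.1 × 3.05 = 0.305 pp.
The labor force: 0.43 × 4.26 = 1.8318 pp.
TFP growth = 1.77 − 1.4459 = 0.3241%.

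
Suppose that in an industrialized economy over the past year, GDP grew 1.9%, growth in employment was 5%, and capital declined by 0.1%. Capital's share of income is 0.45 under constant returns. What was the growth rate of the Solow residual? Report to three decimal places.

Labor's share = 1 − 0.45 = 0.55.
Capital: 0.45 × (-0.1) = -0.045 pp.
Employment: 0.55 × 5 = 2.75 pp.
TFP growth = 1.9 − 2.705 = -0.805%.

-0.805%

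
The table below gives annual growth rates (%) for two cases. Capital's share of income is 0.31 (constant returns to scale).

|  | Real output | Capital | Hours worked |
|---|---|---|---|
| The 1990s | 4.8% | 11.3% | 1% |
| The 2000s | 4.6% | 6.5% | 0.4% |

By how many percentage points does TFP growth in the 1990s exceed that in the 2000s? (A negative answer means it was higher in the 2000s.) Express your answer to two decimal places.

Labor's share = 1 − 0.31 = 0.69.
The 1990s: TFP = 4.8 − 3.503 − 0.69 = 0.607%.
The 2000s: TFP = 4.6 − 2.015 − 0.276 = 2.309%.
Difference = 0.607 − (2.309) = -1.702 pp.

-1.70 percentage points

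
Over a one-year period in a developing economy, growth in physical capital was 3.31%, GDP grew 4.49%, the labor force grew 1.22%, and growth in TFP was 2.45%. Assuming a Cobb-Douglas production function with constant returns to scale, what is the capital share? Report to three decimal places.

gY = gA + α·gK + (1−α)·gL, so gY − gA − gL = α(gK − gL).
4.49 − 2.45 − 1.22 = α × (3.31 − 1.22).
0.82 = 2.09 α, so α = 0.39234.

The capital share is 0.392.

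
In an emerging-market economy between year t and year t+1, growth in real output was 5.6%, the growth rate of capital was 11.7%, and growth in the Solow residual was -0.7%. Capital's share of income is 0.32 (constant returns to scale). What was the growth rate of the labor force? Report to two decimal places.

Labor's share = 1 − 0.32 = 0.68.
gY = gA + 0.32×11.7 + 0.68×g.
0.68×g = 5.6 + 0.7 − 3.744 = 2.556.
g = 2.556 / 0.68 = 3.7588%.

3.76%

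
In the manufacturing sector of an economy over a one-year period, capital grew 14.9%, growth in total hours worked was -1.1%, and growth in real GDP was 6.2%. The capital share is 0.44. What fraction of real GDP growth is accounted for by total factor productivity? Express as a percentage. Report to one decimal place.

Total factor productivity accounted for 4.2% of growth.

Labor's share = 1 − 0.44 = 0.56.
Capital: 0.44 × 14.9 = 6.556 pp.
Total hours worked: 0.56 × (-1.1) = -0.616 pp.
TFP growth = 6.2 − 5.94 = 0.26%.
TFP share of growth = 0.26 / 6.2 × 100 = 4.194%.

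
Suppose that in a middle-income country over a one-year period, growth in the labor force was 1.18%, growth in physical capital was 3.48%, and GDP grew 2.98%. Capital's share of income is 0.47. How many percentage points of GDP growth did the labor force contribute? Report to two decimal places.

Labor's share = 1 − 0.47 = 0.53.
Contribution = share × growth = 0.53 × 1.18 = 0.6254 pp.

0.63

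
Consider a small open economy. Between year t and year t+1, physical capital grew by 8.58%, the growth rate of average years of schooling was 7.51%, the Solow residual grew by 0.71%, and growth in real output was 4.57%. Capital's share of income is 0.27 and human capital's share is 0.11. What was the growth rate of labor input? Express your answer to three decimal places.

1.157%

Labor's share = 1 − 0.27 − 0.11 = 0.62.
gY = gA + 0.27×8.58 + 0.11×7.51 + 0.62×g.
0.62×g = 4.57 − 0.71 − 3.1427 = 0.7173.
g = 0.7173 / 0.62 = 1.15694%.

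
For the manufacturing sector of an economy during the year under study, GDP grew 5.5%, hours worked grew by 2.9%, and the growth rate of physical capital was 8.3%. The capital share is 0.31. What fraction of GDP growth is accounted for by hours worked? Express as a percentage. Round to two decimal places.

36.38%

Labor's share = 1 − 0.31 = 0.69.
Hours worked contributed 0.69 × 2.9 = 2.001 pp.
Share of growth = 2.001 / 5.5 × 100 = 36.3818%.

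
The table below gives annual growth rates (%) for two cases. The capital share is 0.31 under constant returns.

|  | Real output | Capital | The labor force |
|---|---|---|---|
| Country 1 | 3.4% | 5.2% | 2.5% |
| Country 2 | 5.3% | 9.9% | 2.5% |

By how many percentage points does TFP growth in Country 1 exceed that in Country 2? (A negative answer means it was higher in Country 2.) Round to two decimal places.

Labor's share = 1 − 0.31 = 0.69.
Country 1: TFP = 3.4 − 1.612 − 1.725 = 0.063%.
Country 2: TFP = 5.3 − 3.069 − 1.725 = 0.506%.
Difference = 0.063 − (0.506) = -0.443 pp.

-0.44 percentage points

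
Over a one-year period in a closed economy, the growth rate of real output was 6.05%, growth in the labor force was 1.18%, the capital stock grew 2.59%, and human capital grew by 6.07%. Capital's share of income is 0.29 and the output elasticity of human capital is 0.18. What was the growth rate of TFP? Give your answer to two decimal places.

TFP growth was 3.58%.

Labor's share = 1 − 0.29 − 0.18 = 0.53.
The capital stock: 0.29 × 2.59 = 0.7511 pp.
Human capital: 0.18 × 6.07 = 1.0926 pp.
The labor force: 0.53 × 1.18 = 0.6254 pp.
TFP growth = 6.05 − 2.4691 = 3.5809%.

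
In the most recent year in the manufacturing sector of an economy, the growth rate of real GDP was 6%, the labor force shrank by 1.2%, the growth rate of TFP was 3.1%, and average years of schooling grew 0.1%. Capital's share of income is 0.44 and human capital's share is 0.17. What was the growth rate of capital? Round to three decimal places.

Labor's share = 1 − 0.44 − 0.17 = 0.39.
gY = gA + 0.17×0.1 + 0.39×(-1.2) + 0.44×g.
0.44×g = 6 − 3.1 + 0.451 = 3.351.
g = 3.351 / 0.44 = 7.61591%.

7.616%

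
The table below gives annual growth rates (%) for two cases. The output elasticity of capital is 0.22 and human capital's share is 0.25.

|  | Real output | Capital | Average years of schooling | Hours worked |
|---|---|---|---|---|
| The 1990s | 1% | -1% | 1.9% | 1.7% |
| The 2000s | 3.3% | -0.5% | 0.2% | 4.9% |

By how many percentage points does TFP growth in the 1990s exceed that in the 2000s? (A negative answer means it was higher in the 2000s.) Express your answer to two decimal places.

Labor's share = 1 − 0.22 − 0.25 = 0.53.
The 1990s: TFP = 1 + 0.22 − 0.475 − 0.901 = -0.156%.
The 2000s: TFP = 3.3 + 0.11 − 0.05 − 2.597 = 0.763%.
Difference = -0.156 − (0.763) = -0.919 pp.

-0.92 percentage points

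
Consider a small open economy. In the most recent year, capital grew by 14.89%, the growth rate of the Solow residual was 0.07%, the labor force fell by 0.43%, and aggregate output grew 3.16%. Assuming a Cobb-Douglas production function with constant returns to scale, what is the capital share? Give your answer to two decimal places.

gY = gA + α·gK + (1−α)·gL, so gY − gA − gL = α(gK − gL).
3.16 − 0.07 + 0.43 = α × (14.89 − (-0.43)).
3.52 = 15.32 α, so α = 0.2298.

0.23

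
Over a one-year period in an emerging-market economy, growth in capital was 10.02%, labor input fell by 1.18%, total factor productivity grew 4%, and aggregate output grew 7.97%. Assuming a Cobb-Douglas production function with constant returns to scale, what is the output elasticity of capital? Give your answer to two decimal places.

The output elasticity of capital is 0.46.

gY = gA + α·gK + (1−α)·gL, so gY − gA − gL = α(gK − gL).
7.97 − 4 + 1.18 = α × (10.02 − (-1.18)).
5.15 = 11.2 α, so α = 0.4598.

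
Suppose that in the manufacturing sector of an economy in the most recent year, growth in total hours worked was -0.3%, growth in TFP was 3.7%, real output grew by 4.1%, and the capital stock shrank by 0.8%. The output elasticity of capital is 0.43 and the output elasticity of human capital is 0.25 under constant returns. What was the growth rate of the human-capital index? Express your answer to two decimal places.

Labor's share = 1 − 0.43 − 0.25 = 0.32.
gY = gA + 0.43×(-0.8) + 0.32×(-0.3) + 0.25×g.
0.25×g = 4.1 − 3.7 + 0.44 = 0.84.
g = 0.84 / 0.25 = 3.36%.

3.36%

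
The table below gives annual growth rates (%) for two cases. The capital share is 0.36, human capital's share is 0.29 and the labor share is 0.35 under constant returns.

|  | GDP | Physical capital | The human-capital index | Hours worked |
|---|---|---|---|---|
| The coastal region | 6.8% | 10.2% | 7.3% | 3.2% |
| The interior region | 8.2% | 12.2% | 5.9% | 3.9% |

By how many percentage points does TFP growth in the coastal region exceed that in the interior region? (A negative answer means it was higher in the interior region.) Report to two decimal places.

Labor's share = 1 − 0.36 − 0.29 = 0.35.
The coastal region: TFP = 6.8 − 3.672 − 2.117 − 1.12 = -0.109%.
The interior region: TFP = 8.2 − 4.392 − 1.711 − 1.365 = 0.732%.
Difference = -0.109 − (0.732) = -0.841 pp.

-0.84 percentage points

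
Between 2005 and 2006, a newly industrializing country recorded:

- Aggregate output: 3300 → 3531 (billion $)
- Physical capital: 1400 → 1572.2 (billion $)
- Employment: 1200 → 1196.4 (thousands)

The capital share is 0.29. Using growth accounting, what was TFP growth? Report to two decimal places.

Aggregate output growth = (3531 − 3300) / 3300 = 7%.
Physical capital growth = (1572.2 − 1400) / 1400 = 12.3%.
Employment growth = (1196.4 − 1200) / 1200 = -0.3%.
Labor's share = 1 − 0.29 = 0.71.
Physical capital: 0.29 × 12.3 = 3.567 pp.
Employment: 0.71 × (-0.3) = -0.213 pp.
TFP growth = 7 − 3.354 = 3.646%.

3.65%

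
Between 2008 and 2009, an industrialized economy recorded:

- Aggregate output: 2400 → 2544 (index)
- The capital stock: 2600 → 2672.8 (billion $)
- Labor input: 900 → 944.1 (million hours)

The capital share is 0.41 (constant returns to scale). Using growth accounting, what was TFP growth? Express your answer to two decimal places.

Aggregate output growth = (2544 − 2400) / 2400 = 6%.
The capital stock growth = (2672.8 − 2600) / 2600 = 2.8%.
Labor input growth = (944.1 − 900) / 900 = 4.9%.
Labor's share = 1 − 0.41 = 0.59.
The capital stock: 0.41 × 2.8 = 1.148 pp.
Labor input: 0.59 × 4.9 = 2.891 pp.
TFP growth = 6 − 4.039 = 1.961%.

TFP growth was 1.96%.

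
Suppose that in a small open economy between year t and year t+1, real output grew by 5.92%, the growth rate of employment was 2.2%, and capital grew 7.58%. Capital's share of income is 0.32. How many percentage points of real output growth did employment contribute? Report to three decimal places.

1.496 pp

Labor's share = 1 − 0.32 = 0.68.
Contribution = share × growth = 0.68 × 2.2 = 1.496 pp.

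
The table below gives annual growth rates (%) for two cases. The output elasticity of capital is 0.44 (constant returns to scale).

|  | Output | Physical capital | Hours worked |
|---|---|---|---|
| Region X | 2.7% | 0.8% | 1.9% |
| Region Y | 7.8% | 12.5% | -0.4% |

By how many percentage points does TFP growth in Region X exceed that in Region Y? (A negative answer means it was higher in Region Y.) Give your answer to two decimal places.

-1.24 percentage points

Labor's share = 1 − 0.44 = 0.56.
Region X: TFP = 2.7 − 0.352 − 1.064 = 1.284%.
Region Y: TFP = 7.8 − 5.5 + 0.224 = 2.524%.
Difference = 1.284 − (2.524) = -1.24 pp.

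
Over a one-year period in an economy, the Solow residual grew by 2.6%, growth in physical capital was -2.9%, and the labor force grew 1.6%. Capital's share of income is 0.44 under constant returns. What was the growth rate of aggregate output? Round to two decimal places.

2.22%

Labor's share = 1 − 0.44 = 0.56.
Physical capital: 0.44 × (-2.9) = -1.276 pp.
The labor force: 0.56 × 1.6 = 0.896 pp.
Output growth = 2.6 + (-0.38) = 2.22%.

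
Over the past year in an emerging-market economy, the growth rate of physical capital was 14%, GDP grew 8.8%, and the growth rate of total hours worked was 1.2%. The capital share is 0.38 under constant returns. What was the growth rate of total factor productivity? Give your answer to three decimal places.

Total factor productivity grew 2.736%.

Labor's share = 1 − 0.38 = 0.62.
Physical capital: 0.38 × 14 = 5.32 pp.
Total hours worked: 0.62 × 1.2 = 0.744 pp.
TFP growth = 8.8 − 6.064 = 2.736%.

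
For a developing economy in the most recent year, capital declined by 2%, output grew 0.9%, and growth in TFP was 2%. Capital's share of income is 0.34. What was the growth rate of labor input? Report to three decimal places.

-0.636%

Labor's share = 1 − 0.34 = 0.66.
gY = gA + 0.34×(-2) + 0.66×g.
0.66×g = 0.9 − 2 + 0.68 = -0.42.
g = -0.42 / 0.66 = -0.63636%.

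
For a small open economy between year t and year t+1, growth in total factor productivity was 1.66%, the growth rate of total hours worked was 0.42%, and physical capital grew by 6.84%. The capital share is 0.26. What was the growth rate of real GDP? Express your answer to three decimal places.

Labor's share = 1 − 0.26 = 0.74.
Physical capital: 0.26 × 6.84 = 1.7784 pp.
Total hours worked: 0.74 × 0.42 = 0.3108 pp.
Output growth = 1.66 + 2.0892 = 3.7492%.

3.749%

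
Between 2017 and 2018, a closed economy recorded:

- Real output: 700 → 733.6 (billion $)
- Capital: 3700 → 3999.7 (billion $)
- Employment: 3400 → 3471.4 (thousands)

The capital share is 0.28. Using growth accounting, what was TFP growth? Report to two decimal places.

1.02%

Real output growth = (733.6 − 700) / 700 = 4.8%.
Capital growth = (3999.7 − 3700) / 3700 = 8.1%.
Employment growth = (3471.4 − 3400) / 3400 = 2.1%.
Labor's share = 1 − 0.28 = 0.72.
Capital: 0.28 × 8.1 = 2.268 pp.
Employment: 0.72 × 2.1 = 1.512 pp.
TFP growth = 4.8 − 3.78 = 1.02%.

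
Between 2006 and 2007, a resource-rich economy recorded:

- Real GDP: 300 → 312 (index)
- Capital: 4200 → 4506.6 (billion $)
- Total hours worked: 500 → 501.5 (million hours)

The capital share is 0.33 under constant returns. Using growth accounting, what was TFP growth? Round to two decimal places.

TFP growth was 1.39%.

Real GDP growth = (312 − 300) / 300 = 4%.
Capital growth = (4506.6 − 4200) / 4200 = 7.3%.
Total hours worked growth = (501.5 − 500) / 500 = 0.3%.
Labor's share = 1 − 0.33 = 0.67.
Capital: 0.33 × 7.3 = 2.409 pp.
Total hours worked: 0.67 × 0.3 = 0.201 pp.
TFP growth = 4 − 2.61 = 1.39%.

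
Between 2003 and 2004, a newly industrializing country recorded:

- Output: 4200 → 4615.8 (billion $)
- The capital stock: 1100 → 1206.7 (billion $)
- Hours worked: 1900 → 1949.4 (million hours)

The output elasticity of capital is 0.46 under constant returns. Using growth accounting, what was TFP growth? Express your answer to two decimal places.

4.03%

Output growth = (4615.8 − 4200) / 4200 = 9.9%.
The capital stock growth = (1206.7 − 1100) / 1100 = 9.7%.
Hours worked growth = (1949.4 − 1900) / 1900 = 2.6%.
Labor's share = 1 − 0.46 = 0.54.
The capital stock: 0.46 × 9.7 = 4.462 pp.
Hours worked: 0.54 × 2.6 = 1.404 pp.
TFP growth = 9.9 − 5.866 = 4.034%.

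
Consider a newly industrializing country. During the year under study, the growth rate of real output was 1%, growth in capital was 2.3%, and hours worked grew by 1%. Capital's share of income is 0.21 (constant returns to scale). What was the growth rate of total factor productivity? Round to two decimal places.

-0.27%

Labor's share = 1 − 0.21 = 0.79.
Capital: 0.21 × 2.3 = 0.483 pp.
Hours worked: 0.79 × 1 = 0.79 pp.
TFP growth = 1 − 1.273 = -0.273%.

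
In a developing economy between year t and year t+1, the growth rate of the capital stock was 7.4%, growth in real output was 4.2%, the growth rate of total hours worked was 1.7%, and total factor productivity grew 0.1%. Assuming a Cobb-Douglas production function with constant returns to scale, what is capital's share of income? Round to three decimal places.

gY = gA + α·gK + (1−α)·gL, so gY − gA − gL = α(gK − gL).
4.2 − 0.1 − 1.7 = α × (7.4 − 1.7).
2.4 = 5.7 α, so α = 0.42105.

α = 0.421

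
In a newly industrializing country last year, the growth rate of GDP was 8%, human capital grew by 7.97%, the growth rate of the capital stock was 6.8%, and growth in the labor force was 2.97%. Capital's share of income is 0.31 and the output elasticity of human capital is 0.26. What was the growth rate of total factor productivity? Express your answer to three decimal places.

Labor's share = 1 − 0.31 − 0.26 = 0.43.
The capital stock: 0.31 × 6.8 = 2.108 pp.
Human capital: 0.26 × 7.97 = 2.0722 pp.
The labor force: 0.43 × 2.97 = 1.2771 pp.
TFP growth = 8 − 5.4573 = 2.5427%.

Total factor productivity growth was 2.543%.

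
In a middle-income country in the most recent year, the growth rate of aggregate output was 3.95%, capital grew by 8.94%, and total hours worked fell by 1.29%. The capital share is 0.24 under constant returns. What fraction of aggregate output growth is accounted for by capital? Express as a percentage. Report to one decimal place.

Capital contributed 0.24 × 8.94 = 2.1456 pp.
Share of growth = 2.1456 / 3.95 × 100 = 54.319%.

54.3%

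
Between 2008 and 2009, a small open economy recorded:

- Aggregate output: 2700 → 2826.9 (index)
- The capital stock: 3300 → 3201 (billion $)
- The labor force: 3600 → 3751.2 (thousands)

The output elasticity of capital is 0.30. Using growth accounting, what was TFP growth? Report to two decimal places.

Aggregate output growth = (2826.9 − 2700) / 2700 = 4.7%.
The capital stock growth = (3201 − 3300) / 3300 = -3%.
The labor force growth = (3751.2 − 3600) / 3600 = 4.2%.
Labor's share = 1 − 0.3 = 0.7.
The capital stock: 0.3 × (-3) = -0.9 pp.
The labor force: 0.7 × 4.2 = 2.94 pp.
TFP growth = 4.7 − 2.04 = 2.66%.

2.66%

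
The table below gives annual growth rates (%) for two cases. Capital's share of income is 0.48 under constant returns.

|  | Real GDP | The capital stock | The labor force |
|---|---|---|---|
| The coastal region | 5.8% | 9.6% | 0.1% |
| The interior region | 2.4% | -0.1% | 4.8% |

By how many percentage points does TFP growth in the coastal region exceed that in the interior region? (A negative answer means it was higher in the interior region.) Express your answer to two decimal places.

1.19 percentage points

Labor's share = 1 − 0.48 = 0.52.
The coastal region: TFP = 5.8 − 4.608 − 0.052 = 1.14%.
The interior region: TFP = 2.4 + 0.048 − 2.496 = -0.048%.
Difference = 1.14 − (-0.048) = 1.188 pp.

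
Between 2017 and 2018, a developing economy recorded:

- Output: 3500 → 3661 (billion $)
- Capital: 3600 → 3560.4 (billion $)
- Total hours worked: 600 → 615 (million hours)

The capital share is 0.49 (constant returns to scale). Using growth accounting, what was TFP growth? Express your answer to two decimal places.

Output growth = (3661 − 3500) / 3500 = 4.6%.
Capital growth = (3560.4 − 3600) / 3600 = -1.1%.
Total hours worked growth = (615 − 600) / 600 = 2.5%.
Labor's share = 1 − 0.49 = 0.51.
Capital: 0.49 × (-1.1) = -0.539 pp.
Total hours worked: 0.51 × 2.5 = 1.275 pp.
TFP growth = 4.6 − 0.736 = 3.864%.

3.86%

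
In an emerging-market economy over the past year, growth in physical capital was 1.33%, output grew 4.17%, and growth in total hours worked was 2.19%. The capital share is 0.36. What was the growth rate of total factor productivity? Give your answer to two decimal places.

Labor's share = 1 − 0.36 = 0.64.
Physical capital: 0.36 × 1.33 = 0.4788 pp.
Total hours worked: 0.64 × 2.19 = 1.4016 pp.
TFP growth = 4.17 − 1.8804 = 2.2896%.

2.29%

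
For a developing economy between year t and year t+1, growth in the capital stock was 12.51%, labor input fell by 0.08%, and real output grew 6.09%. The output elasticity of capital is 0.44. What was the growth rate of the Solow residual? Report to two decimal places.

Labor's share = 1 − 0.44 = 0.56.
The capital stock: 0.44 × 12.51 = 5.5044 pp.
Labor input: 0.56 × (-0.08) = -0.0448 pp.
TFP growth = 6.09 − 5.4596 = 0.6304%.

0.63%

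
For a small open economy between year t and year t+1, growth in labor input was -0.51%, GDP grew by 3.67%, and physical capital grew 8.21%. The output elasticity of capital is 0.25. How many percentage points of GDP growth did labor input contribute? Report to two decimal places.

-0.38 pp

Labor's share = 1 − 0.25 = 0.75.
Contribution = share × growth = 0.75 × (-0.51) = -0.3825 pp.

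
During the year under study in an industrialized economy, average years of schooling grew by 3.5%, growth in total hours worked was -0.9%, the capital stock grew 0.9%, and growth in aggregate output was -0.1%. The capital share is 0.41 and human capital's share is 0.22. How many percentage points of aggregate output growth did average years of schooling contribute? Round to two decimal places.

0.77 percentage points

Contribution = share × growth = 0.22 × 3.5 = 0.77 pp.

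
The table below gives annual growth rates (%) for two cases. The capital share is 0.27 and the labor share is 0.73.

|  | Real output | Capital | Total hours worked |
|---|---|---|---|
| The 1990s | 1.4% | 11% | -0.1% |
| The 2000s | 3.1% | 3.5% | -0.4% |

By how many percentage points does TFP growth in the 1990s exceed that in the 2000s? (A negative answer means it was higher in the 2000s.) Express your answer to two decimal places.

-3.94 percentage points

Labor's share = 1 − 0.27 = 0.73.
The 1990s: TFP = 1.4 − 2.97 + 0.073 = -1.497%.
The 2000s: TFP = 3.1 − 0.945 + 0.292 = 2.447%.
Difference = -1.497 − (2.447) = -3.944 pp.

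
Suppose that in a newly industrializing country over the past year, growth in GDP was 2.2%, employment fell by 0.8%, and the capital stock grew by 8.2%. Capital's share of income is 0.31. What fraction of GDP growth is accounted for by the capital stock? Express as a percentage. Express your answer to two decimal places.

115.55%

The capital stock contributed 0.31 × 8.2 = 2.542 pp.
Share of growth = 2.542 / 2.2 × 100 = 115.5455%.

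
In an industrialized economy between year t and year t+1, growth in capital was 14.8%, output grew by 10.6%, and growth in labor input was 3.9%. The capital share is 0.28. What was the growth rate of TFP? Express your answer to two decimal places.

Labor's share = 1 − 0.28 = 0.72.
Capital: 0.28 × 14.8 = 4.144 pp.
Labor input: 0.72 × 3.9 = 2.808 pp.
TFP growth = 10.6 − 6.952 = 3.648%.

TFP grew 3.65%.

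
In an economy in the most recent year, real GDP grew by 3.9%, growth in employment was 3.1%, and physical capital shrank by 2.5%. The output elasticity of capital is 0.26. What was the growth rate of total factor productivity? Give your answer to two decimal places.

Labor's share = 1 − 0.26 = 0.74.
Physical capital: 0.26 × (-2.5) = -0.65 pp.
Employment: 0.74 × 3.1 = 2.294 pp.
TFP growth = 3.9 − 1.644 = 2.256%.

Total factor productivity grew 2.26%.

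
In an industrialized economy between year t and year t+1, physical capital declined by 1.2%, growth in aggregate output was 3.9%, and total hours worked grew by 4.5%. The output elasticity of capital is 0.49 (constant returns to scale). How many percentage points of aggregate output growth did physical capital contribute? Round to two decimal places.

Contribution = share × growth = 0.49 × (-1.2) = -0.588 pp.

-0.59 pp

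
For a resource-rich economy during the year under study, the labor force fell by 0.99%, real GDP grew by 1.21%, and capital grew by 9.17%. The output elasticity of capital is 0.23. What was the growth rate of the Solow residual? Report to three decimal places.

Labor's share = 1 − 0.23 = 0.77.
Capital: 0.23 × 9.17 = 2.1091 pp.
The labor force: 0.77 × (-0.99) = -0.7623 pp.
TFP growth = 1.21 − 1.3468 = -0.1368%.

-0.137%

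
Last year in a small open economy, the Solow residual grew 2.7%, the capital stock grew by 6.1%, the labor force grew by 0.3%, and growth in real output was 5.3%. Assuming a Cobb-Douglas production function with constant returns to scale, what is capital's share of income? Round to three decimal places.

0.397

gY = gA + α·gK + (1−α)·gL, so gY − gA − gL = α(gK − gL).
5.3 − 2.7 − 0.3 = α × (6.1 − 0.3).
2.3 = 5.8 α, so α = 0.39655.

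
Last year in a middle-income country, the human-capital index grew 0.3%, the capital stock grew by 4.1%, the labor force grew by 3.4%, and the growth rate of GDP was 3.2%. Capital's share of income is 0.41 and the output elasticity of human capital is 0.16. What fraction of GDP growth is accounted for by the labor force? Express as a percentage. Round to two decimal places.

The labor force accounted for 45.69% of growth.

Labor's share = 1 − 0.41 − 0.16 = 0.43.
The labor force contributed 0.43 × 3.4 = 1.462 pp.
Share of growth = 1.462 / 3.2 × 100 = 45.6875%.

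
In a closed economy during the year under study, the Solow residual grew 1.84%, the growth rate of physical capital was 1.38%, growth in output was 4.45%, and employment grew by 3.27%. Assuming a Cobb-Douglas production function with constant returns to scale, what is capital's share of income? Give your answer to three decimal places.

α = 0.349

gY = gA + α·gK + (1−α)·gL, so gY − gA − gL = α(gK − gL).
4.45 − 1.84 − 3.27 = α × (1.38 − 3.27).
-0.66 = -1.89 α, so α = 0.34921.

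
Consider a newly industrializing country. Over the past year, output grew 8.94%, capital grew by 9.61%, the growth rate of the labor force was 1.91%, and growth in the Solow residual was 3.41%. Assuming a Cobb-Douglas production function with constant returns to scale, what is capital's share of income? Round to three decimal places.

gY = gA + α·gK + (1−α)·gL, so gY − gA − gL = α(gK − gL).
8.94 − 3.41 − 1.91 = α × (9.61 − 1.91).
3.62 = 7.7 α, so α = 0.47013.

0.470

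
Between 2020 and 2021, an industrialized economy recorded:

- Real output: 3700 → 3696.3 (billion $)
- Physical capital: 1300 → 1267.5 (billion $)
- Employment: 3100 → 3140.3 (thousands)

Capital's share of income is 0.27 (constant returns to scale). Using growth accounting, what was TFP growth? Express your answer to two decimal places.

-0.37%

Real output growth = (3696.3 − 3700) / 3700 = -0.1%.
Physical capital growth = (1267.5 − 1300) / 1300 = -2.5%.
Employment growth = (3140.3 − 3100) / 3100 = 1.3%.
Labor's share = 1 − 0.27 = 0.73.
Physical capital: 0.27 × (-2.5) = -0.675 pp.
Employment: 0.73 × 1.3 = 0.949 pp.
TFP growth = -0.1 − 0.274 = -0.374%.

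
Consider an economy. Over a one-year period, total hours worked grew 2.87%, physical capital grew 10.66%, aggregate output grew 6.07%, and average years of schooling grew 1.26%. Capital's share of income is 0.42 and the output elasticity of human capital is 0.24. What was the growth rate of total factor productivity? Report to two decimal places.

Labor's share = 1 − 0.42 − 0.24 = 0.34.
Physical capital: 0.42 × 10.66 = 4.4772 pp.
Average years of schooling: 0.24 × 1.26 = 0.3024 pp.
Total hours worked: 0.34 × 2.87 = 0.9758 pp.
TFP growth = 6.07 − 5.7554 = 0.3146%.

Total factor productivity grew 0.31%.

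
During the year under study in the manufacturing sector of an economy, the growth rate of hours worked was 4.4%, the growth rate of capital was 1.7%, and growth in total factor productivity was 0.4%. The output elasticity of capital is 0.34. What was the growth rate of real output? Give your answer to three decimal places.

Labor's share = 1 − 0.34 = 0.66.
Capital: 0.34 × 1.7 = 0.578 pp.
Hours worked: 0.66 × 4.4 = 2.904 pp.
Output growth = 0.4 + 3.482 = 3.882%.

3.882%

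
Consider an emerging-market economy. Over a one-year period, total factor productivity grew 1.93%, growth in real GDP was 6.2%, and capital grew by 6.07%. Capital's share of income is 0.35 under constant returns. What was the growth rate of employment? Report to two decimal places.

3.30%

Labor's share = 1 − 0.35 = 0.65.
gY = gA + 0.35×6.07 + 0.65×g.
0.65×g = 6.2 − 1.93 − 2.1245 = 2.1455.
g = 2.1455 / 0.65 = 3.3008%.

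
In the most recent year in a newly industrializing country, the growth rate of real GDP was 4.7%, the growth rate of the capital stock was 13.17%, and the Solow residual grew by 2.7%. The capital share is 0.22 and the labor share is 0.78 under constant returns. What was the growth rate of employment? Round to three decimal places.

Labor's share = 1 − 0.22 = 0.78.
gY = gA + 0.22×13.17 + 0.78×g.
0.78×g = 4.7 − 2.7 − 2.8974 = -0.8974.
g = -0.8974 / 0.78 = -1.15051%.

-1.151%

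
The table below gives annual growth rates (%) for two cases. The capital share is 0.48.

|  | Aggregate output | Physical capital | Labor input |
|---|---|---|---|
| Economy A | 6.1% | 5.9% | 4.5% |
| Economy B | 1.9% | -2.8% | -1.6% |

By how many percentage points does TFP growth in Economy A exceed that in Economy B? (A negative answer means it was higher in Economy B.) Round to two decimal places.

-3.15 percentage points

Labor's share = 1 − 0.48 = 0.52.
Economy A: TFP = 6.1 − 2.832 − 2.34 = 0.928%.
Economy B: TFP = 1.9 + 1.344 + 0.832 = 4.076%.
Difference = 0.928 − (4.076) = -3.148 pp.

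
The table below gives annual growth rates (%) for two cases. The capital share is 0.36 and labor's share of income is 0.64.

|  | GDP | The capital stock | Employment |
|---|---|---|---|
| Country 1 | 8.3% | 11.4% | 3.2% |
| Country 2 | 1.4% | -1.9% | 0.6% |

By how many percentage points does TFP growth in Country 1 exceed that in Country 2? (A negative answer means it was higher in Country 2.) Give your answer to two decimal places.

0.45 percentage points

Labor's share = 1 − 0.36 = 0.64.
Country 1: TFP = 8.3 − 4.104 − 2.048 = 2.148%.
Country 2: TFP = 1.4 + 0.684 − 0.384 = 1.7%.
Difference = 2.148 − (1.7) = 0.448 pp.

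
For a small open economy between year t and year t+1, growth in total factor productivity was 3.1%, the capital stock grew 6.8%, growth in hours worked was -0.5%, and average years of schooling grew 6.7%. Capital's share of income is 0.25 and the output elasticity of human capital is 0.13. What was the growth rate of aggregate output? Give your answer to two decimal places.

Labor's share = 1 − 0.25 − 0.13 = 0.62.
The capital stock: 0.25 × 6.8 = 1.7 pp.
Average years of schooling: 0.13 × 6.7 = 0.871 pp.
Hours worked: 0.62 × (-0.5) = -0.31 pp.
Output growth = 3.1 + 2.261 = 5.361%.

Aggregate output grew 5.36%.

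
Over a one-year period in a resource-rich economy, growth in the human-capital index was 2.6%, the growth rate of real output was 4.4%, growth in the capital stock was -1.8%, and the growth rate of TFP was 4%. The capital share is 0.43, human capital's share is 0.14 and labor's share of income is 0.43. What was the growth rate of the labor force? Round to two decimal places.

1.88%

Labor's share = 1 − 0.43 − 0.14 = 0.43.
gY = gA + 0.43×(-1.8) + 0.14×2.6 + 0.43×g.
0.43×g = 4.4 − 4 + 0.41 = 0.81.
g = 0.81 / 0.43 = 1.8837%.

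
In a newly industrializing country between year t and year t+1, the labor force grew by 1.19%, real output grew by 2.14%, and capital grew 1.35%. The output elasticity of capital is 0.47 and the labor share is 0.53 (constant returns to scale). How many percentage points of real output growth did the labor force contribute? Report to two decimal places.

0.63 percentage points

Labor's share = 1 − 0.47 = 0.53.
Contribution = share × growth = 0.53 × 1.19 = 0.6307 pp.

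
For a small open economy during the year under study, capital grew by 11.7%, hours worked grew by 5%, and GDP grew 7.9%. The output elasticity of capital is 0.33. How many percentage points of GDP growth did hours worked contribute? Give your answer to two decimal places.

3.35 percentage points

Labor's share = 1 − 0.33 = 0.67.
Contribution = share × growth = 0.67 × 5 = 3.35 pp.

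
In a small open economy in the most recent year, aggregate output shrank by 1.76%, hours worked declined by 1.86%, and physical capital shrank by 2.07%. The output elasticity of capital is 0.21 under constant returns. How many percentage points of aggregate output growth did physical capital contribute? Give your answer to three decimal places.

Contribution = share × growth = 0.21 × (-2.07) = -0.4347 pp.

-0.435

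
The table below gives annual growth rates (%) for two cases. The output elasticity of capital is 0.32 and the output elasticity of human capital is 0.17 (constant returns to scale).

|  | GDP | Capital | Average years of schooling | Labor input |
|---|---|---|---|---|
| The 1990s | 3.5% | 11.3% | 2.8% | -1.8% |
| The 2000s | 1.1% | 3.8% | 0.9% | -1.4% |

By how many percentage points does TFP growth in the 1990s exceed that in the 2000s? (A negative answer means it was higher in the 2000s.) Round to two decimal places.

-0.12 percentage points

Labor's share = 1 − 0.32 − 0.17 = 0.51.
The 1990s: TFP = 3.5 − 3.616 − 0.476 + 0.918 = 0.326%.
The 2000s: TFP = 1.1 − 1.216 − 0.153 + 0.714 = 0.445%.
Difference = 0.326 − (0.445) = -0.119 pp.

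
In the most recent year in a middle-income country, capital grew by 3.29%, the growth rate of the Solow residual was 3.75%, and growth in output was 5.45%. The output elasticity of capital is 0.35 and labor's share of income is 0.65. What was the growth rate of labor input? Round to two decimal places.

Labor input growth was 0.84%.

Labor's share = 1 − 0.35 = 0.65.
gY = gA + 0.35×3.29 + 0.65×g.
0.65×g = 5.45 − 3.75 − 1.1515 = 0.5485.
g = 0.5485 / 0.65 = 0.8438%.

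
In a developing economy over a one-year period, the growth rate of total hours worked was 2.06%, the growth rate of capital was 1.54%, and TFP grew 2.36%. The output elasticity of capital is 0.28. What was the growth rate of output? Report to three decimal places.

4.274%

Labor's share = 1 − 0.28 = 0.72.
Capital: 0.28 × 1.54 = 0.4312 pp.
Total hours worked: 0.72 × 2.06 = 1.4832 pp.
Output growth = 2.36 + 1.9144 = 4.2744%.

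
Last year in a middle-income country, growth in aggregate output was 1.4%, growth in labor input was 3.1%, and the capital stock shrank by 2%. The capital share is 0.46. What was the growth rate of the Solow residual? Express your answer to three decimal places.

The Solow residual grew 0.646%.

Labor's share = 1 − 0.46 = 0.54.
The capital stock: 0.46 × (-2) = -0.92 pp.
Labor input: 0.54 × 3.1 = 1.674 pp.
TFP growth = 1.4 − 0.754 = 0.646%.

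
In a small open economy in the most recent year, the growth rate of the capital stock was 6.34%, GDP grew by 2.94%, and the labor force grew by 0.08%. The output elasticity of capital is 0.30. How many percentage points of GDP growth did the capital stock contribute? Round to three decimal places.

1.902 percentage points

Contribution = share × growth = 0.3 × 6.34 = 1.902 pp.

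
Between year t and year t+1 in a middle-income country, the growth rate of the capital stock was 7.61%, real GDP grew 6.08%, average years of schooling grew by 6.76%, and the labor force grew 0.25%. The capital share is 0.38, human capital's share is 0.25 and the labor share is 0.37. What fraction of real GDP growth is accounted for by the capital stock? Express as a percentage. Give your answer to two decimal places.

The capital stock contributed 0.38 × 7.61 = 2.8918 pp.
Share of growth = 2.8918 / 6.08 × 100 = 47.5625%.

The capital stock accounted for 47.56% of growth.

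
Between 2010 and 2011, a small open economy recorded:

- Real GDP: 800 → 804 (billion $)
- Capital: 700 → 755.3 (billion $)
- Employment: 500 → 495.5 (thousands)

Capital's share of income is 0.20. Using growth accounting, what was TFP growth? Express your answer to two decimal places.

-0.36%

Real GDP growth = (804 − 800) / 800 = 0.5%.
Capital growth = (755.3 − 700) / 700 = 7.9%.
Employment growth = (495.5 − 500) / 500 = -0.9%.
Labor's share = 1 − 0.2 = 0.8.
Capital: 0.2 × 7.9 = 1.58 pp.
Employment: 0.8 × (-0.9) = -0.72 pp.
TFP growth = 0.5 − 0.86 = -0.36%.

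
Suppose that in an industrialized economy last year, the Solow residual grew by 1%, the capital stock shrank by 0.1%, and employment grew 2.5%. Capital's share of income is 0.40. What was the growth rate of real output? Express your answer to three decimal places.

2.460%

Labor's share = 1 − 0.4 = 0.6.
The capital stock: 0.4 × (-0.1) = -0.04 pp.
Employment: 0.6 × 2.5 = 1.5 pp.
Output growth = 1 + 1.46 = 2.46%.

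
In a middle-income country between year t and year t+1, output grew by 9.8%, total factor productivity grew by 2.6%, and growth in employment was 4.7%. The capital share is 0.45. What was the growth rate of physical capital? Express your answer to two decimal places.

Labor's share = 1 − 0.45 = 0.55.
gY = gA + 0.55×4.7 + 0.45×g.
0.45×g = 9.8 − 2.6 − 2.585 = 4.615.
g = 4.615 / 0.45 = 10.2556%.

Physical capital grew 10.26%.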